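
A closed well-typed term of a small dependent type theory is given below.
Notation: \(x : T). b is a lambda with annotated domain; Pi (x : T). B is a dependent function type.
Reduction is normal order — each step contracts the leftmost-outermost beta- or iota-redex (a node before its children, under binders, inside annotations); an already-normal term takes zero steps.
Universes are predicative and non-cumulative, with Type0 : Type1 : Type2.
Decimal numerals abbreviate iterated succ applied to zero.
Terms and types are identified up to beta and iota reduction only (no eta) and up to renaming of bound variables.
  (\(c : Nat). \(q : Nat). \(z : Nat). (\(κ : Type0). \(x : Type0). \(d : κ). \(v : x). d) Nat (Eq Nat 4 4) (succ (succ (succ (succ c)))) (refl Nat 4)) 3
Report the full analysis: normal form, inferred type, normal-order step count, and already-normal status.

resulting normal form:
  \(c : Nat). \(q : Nat). 7
the term's type:
  Pi (c : Nat). Pi (q : Nat). Nat
steps to reach normal form (normal order): 5
already normal: no
first redex: a beta-redex


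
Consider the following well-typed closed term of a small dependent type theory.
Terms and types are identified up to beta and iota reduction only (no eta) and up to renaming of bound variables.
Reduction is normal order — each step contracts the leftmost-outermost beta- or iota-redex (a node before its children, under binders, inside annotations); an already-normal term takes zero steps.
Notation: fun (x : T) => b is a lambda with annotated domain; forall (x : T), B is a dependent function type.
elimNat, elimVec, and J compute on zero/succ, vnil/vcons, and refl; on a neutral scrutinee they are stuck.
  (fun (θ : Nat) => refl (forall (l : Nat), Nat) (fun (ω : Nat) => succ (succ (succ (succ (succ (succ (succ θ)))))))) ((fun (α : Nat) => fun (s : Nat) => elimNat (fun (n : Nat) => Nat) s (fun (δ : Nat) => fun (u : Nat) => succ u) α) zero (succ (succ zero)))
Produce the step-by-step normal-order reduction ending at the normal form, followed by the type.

reduction (normal order):
  (fun (θ : Nat) => refl (forall (l : Nat), Nat) (fun (ω : Nat) => succ (succ (succ (succ (succ (succ (succ θ)))))))) ((fun (α : Nat) => fun (s : Nat) => elimNat (fun (n : Nat) => Nat) s (fun (δ : Nat) => fun (u : Nat) => succ u) α) zero (succ (succ zero)))
  ~> refl (forall (θ : Nat), Nat) (fun (l : Nat) => succ (succ (succ (succ (succ (succ (succ ((fun (ω : Nat) => fun (α : Nat) => elimNat (fun (s : Nat) => Nat) α (fun (n : Nat) => fun (δ : Nat) => succ δ) ω) zero (succ (succ zero))))))))))
  ~> refl (forall (θ : Nat), Nat) (fun (l : Nat) => succ (succ (succ (succ (succ (succ (succ ((fun (ω : Nat) => elimNat (fun (α : Nat) => Nat) ω (fun (s : Nat) => fun (n : Nat) => succ n) zero) (succ (succ zero))))))))))
  ~> refl (forall (θ : Nat), Nat) (fun (l : Nat) => succ (succ (succ (succ (succ (succ (succ (elimNat (fun (ω : Nat) => Nat) (succ (succ zero)) (fun (α : Nat) => fun (s : Nat) => succ s) zero))))))))
  ~> refl (forall (θ : Nat), Nat) (fun (l : Nat) => succ (succ (succ (succ (succ (succ (succ (succ (succ zero)))))))))
type:
  Eq (forall (θ : Nat), Nat) (fun (l : Nat) => succ (succ (succ (succ (succ (succ (succ (succ (succ zero))))))))) (fun (ω : Nat) => succ (succ (succ (succ (succ (succ (succ (succ (succ zero)))))))))


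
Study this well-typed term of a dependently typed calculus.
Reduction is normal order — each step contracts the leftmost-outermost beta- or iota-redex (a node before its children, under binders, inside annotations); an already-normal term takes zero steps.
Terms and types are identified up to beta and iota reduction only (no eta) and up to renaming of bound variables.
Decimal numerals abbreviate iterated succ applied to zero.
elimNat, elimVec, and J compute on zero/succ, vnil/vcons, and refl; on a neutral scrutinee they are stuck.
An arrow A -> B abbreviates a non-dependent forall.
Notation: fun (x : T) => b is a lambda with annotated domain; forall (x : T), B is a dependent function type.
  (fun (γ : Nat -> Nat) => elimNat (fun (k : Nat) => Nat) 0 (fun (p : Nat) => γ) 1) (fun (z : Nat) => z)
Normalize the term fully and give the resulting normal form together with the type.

reduced normal form:
  0
the term's type:
  Nat
observation: the term reaches its normal form after 5 normal-order steps.


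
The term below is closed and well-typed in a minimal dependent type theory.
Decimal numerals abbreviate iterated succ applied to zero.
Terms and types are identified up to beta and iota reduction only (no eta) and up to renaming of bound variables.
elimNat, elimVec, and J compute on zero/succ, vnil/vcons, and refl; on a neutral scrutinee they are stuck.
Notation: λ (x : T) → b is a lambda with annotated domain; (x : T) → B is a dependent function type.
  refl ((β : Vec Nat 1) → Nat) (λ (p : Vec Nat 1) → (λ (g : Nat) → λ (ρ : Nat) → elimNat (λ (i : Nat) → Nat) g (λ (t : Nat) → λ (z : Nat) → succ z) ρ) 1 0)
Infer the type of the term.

the term's type:
  Eq ((β : Vec Nat 1) → Nat) (λ (p : Vec Nat 1) → 1) (λ (g : Vec Nat 1) → 1)


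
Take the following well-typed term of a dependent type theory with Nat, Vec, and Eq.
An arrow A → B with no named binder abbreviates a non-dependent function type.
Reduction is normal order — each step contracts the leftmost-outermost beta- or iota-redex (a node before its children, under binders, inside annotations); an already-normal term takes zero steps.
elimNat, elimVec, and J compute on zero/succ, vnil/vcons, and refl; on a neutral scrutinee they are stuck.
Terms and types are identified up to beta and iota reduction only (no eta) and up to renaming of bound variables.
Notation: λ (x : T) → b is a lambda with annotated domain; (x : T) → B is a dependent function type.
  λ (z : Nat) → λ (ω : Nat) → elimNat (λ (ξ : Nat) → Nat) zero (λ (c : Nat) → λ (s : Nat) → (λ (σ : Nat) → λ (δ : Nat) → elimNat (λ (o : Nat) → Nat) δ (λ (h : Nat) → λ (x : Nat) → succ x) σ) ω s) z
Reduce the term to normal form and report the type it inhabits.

resulting normal form:
  λ (z : Nat) → λ (ω : Nat) → elimNat (λ (ξ : Nat) → Nat) zero (λ (c : Nat) → λ (s : Nat) → elimNat (λ (σ : Nat) → Nat) s (λ (δ : Nat) → λ (o : Nat) → succ o) ω) z
the term's type:
  Nat → Nat → Nat
observation: the leftmost-outermost redex is a beta-redex, and normalization takes 2 steps.


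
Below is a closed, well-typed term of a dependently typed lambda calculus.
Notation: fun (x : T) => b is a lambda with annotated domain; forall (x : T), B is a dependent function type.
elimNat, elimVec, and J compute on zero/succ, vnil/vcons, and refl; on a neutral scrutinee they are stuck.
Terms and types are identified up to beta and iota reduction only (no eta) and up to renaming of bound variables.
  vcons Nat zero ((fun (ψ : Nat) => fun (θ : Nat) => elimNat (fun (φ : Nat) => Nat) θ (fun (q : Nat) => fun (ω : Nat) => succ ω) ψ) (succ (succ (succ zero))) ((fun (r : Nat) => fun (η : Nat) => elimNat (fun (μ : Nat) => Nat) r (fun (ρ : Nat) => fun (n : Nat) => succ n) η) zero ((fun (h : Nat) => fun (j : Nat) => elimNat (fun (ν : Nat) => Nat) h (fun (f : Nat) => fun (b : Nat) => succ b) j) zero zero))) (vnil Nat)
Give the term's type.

inferred type:
  Vec Nat (succ zero)


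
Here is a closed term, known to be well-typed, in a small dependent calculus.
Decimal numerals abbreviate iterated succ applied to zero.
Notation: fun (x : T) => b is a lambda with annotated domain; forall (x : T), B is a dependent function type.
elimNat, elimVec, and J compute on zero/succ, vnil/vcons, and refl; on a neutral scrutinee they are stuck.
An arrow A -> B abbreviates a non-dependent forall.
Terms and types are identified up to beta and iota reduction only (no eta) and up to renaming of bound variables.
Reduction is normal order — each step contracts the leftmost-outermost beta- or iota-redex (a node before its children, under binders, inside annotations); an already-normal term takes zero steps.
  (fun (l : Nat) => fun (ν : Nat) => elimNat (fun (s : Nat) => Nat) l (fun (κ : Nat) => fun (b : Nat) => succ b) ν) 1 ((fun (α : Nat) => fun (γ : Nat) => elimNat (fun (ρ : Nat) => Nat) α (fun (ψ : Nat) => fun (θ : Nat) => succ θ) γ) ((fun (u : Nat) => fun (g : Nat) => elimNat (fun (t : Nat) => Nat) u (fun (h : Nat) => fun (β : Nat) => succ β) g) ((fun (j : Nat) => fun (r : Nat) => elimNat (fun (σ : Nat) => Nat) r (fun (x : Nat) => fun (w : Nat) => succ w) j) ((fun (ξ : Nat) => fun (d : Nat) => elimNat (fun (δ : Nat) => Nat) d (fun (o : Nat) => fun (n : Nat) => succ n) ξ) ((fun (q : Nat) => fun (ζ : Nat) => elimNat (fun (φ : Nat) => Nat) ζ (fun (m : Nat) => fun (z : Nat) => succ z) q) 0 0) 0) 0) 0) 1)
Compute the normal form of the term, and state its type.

normal form:
  2
inferred type:
  Nat
observation: 24 normal-order steps separate the term from its normal form.


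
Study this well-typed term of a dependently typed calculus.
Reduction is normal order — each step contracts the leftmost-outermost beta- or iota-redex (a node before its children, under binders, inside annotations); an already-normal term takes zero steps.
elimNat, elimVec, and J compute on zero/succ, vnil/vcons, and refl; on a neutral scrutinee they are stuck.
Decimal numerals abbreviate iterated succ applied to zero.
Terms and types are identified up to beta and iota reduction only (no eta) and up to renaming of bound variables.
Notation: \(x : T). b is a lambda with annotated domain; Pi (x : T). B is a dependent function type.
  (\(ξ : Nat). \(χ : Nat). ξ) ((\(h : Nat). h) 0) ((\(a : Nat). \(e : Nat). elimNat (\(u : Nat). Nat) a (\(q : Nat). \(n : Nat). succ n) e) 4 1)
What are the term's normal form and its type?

resulting normal form:
  0
the term's type:
  Nat
observation: the first redex contracted is a beta-redex; the normal form is reached in 3 normal-order steps.


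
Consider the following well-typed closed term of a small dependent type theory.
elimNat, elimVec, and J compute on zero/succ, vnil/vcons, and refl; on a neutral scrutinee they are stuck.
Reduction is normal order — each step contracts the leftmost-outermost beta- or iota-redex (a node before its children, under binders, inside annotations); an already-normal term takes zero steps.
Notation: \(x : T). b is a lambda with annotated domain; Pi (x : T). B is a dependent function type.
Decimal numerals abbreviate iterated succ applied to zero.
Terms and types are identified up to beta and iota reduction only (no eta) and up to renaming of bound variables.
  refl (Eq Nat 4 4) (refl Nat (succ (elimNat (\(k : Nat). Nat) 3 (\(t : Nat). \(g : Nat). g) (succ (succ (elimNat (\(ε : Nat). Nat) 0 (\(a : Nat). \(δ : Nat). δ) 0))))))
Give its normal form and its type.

resulting normal form:
  refl (Eq Nat 4 4) (refl Nat 4)
inferred type:
  Eq (Eq Nat 4 4) (refl Nat 4) (refl Nat 4)
observation: the term reaches its normal form after 8 normal-order steps.


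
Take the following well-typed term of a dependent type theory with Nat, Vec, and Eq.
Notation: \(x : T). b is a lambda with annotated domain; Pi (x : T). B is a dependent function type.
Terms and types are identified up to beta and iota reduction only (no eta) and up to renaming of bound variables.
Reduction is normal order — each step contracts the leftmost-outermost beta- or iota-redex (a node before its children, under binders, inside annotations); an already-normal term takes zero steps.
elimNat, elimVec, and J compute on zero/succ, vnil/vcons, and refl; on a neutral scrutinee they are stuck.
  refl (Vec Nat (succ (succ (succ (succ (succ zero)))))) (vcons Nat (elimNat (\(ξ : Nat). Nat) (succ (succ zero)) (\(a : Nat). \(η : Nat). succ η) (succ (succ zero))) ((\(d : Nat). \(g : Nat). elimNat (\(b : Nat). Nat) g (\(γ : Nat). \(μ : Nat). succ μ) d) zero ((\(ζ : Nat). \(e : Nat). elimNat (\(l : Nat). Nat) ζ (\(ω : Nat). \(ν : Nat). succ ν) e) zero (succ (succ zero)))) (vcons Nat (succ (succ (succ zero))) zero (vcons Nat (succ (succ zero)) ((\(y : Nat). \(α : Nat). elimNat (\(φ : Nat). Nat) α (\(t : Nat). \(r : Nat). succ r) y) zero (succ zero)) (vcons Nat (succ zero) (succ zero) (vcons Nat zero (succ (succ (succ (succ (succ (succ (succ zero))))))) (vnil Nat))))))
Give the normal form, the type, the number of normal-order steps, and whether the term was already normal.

reduced normal form:
  refl (Vec Nat (succ (succ (succ (succ (succ zero)))))) (vcons Nat (succ (succ (succ (succ zero)))) (succ (succ zero)) (vcons Nat (succ (succ (succ zero))) zero (vcons Nat (succ (succ zero)) (succ zero) (vcons Nat (succ zero) (succ zero) (vcons Nat zero (succ (succ (succ (succ (succ (succ (succ zero))))))) (vnil Nat))))))
the term's type:
  Eq (Vec Nat (succ (succ (succ (succ (succ zero)))))) (vcons Nat (succ (succ (succ (succ zero)))) (succ (succ zero)) (vcons Nat (succ (succ (succ zero))) zero (vcons Nat (succ (succ zero)) (succ zero) (vcons Nat (succ zero) (succ zero) (vcons Nat zero (succ (succ (succ (succ (succ (succ (succ zero))))))) (vnil Nat)))))) (vcons Nat (succ (succ (succ (succ zero)))) (succ (succ zero)) (vcons Nat (succ (succ (succ zero))) zero (vcons Nat (succ (succ zero)) (succ zero) (vcons Nat (succ zero) (succ zero) (vcons Nat zero (succ (succ (succ (succ (succ (succ (succ zero))))))) (vnil Nat))))))
normal-order step count: 22
term was already normal: no
first redex: an elimNat iota-redex


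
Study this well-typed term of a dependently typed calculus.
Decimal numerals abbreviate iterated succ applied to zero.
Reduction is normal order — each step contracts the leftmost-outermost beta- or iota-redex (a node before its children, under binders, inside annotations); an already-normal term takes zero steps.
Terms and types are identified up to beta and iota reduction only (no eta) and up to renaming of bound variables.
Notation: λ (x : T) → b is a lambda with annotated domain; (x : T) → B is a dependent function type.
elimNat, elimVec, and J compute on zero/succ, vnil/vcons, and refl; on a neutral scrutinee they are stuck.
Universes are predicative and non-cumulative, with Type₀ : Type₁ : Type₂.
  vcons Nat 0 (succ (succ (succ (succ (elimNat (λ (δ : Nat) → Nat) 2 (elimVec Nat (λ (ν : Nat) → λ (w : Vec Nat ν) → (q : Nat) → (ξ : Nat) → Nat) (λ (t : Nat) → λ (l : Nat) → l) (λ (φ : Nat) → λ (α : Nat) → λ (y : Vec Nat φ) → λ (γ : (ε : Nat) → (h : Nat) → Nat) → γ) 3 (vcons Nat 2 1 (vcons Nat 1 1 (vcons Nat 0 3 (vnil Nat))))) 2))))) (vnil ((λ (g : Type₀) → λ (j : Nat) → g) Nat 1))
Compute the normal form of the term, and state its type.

resulting normal form:
  vcons Nat 0 6 (vnil Nat)
the term's type:
  Vec Nat 1
observation: 41 normal-order steps separate the term from its normal form.


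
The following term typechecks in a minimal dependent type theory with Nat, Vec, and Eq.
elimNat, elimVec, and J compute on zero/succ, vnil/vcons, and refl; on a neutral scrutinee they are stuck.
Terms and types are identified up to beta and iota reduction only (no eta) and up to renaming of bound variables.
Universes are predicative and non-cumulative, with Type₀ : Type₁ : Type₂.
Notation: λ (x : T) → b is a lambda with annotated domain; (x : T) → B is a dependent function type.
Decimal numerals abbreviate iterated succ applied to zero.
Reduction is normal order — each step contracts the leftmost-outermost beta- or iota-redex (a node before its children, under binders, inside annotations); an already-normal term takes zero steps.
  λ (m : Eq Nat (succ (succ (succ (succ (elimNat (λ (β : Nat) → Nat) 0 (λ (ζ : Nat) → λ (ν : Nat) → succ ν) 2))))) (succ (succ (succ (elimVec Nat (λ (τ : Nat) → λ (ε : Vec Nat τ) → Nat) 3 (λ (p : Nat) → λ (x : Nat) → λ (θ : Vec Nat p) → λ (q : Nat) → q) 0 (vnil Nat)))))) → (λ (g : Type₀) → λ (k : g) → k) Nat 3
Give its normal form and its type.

normal form:
  λ (m : Eq Nat 6 6) → 3
type:
  (m : Eq Nat 6 6) → Nat


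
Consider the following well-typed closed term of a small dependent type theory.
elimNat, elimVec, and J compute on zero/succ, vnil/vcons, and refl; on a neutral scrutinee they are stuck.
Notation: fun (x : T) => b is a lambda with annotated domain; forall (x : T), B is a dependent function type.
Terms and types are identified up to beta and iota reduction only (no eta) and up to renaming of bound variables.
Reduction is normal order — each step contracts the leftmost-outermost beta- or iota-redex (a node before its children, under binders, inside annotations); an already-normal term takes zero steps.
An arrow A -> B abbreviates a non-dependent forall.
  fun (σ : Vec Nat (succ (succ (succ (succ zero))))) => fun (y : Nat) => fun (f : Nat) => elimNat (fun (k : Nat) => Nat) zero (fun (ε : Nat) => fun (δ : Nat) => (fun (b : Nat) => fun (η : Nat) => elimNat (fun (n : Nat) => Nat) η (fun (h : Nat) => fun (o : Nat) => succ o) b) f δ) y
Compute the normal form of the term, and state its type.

normal form:
  fun (σ : Vec Nat (succ (succ (succ (succ zero))))) => fun (y : Nat) => fun (f : Nat) => elimNat (fun (k : Nat) => Nat) zero (fun (ε : Nat) => fun (δ : Nat) => elimNat (fun (b : Nat) => Nat) δ (fun (η : Nat) => fun (n : Nat) => succ n) f) y
inferred type:
  Vec Nat (succ (succ (succ (succ zero)))) -> Nat -> Nat -> Nat


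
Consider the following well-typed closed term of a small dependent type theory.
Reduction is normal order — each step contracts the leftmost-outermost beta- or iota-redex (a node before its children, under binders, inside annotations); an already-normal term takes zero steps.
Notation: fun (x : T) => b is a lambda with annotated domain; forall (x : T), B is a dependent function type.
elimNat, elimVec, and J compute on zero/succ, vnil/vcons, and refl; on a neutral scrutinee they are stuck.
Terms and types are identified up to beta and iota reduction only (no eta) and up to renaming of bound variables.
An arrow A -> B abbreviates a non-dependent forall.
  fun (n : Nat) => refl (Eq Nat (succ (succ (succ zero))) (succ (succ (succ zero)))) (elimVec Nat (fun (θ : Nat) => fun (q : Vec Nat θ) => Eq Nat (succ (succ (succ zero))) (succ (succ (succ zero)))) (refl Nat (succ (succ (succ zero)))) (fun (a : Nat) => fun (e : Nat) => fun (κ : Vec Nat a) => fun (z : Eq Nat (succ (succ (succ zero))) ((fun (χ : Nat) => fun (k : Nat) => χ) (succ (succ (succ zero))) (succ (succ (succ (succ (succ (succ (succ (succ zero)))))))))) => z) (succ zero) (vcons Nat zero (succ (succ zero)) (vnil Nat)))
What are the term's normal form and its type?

resulting normal form:
  fun (n : Nat) => refl (Eq Nat (succ (succ (succ zero))) (succ (succ (succ zero)))) (refl Nat (succ (succ (succ zero))))
type:
  Nat -> Eq (Eq Nat (succ (succ (succ zero))) (succ (succ (succ zero)))) (refl Nat (succ (succ (succ zero)))) (refl Nat (succ (succ (succ zero))))
observation: the leftmost-outermost redex is an elimVec iota-redex, and normalization takes 6 steps.


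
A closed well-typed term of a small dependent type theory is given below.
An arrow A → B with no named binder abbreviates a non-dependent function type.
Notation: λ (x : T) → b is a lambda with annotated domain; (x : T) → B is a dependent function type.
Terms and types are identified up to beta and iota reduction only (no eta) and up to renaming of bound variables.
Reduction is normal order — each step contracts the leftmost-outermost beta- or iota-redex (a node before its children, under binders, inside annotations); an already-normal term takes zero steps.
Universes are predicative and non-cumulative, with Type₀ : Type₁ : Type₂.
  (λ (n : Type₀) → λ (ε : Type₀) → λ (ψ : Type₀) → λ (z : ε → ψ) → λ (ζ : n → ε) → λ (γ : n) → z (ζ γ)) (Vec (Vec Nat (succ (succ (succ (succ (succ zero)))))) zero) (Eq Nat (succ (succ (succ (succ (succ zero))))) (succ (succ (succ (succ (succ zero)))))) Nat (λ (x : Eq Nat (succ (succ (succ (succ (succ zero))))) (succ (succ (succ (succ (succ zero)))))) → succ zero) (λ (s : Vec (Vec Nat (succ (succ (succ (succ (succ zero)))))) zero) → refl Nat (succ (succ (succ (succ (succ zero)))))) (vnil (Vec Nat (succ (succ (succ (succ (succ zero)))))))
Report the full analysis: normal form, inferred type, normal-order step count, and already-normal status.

reduced normal form:
  succ zero
the term's type:
  Nat
steps to reach normal form (normal order): 7
started in normal form: no
first redex: a beta-redex


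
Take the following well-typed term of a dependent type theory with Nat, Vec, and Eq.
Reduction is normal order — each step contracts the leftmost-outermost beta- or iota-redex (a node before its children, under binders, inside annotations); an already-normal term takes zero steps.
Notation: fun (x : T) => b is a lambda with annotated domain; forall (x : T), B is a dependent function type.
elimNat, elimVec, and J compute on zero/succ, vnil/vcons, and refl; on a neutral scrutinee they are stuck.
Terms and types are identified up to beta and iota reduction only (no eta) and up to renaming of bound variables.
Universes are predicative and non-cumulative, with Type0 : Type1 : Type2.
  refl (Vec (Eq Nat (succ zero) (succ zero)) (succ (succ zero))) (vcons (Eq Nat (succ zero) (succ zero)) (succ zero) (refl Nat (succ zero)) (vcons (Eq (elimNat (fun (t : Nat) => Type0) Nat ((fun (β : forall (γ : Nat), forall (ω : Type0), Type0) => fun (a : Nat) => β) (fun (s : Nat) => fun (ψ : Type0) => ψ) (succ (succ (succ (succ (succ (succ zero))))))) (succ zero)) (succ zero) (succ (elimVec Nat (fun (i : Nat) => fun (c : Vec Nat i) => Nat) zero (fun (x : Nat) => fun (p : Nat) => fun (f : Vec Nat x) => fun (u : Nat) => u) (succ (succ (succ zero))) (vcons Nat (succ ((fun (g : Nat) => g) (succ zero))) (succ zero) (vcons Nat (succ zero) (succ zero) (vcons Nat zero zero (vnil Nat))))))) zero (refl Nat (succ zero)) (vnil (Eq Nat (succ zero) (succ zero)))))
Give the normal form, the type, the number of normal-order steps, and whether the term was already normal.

normal form:
  refl (Vec (Eq Nat (succ zero) (succ zero)) (succ (succ zero))) (vcons (Eq Nat (succ zero) (succ zero)) (succ zero) (refl Nat (succ zero)) (vcons (Eq Nat (succ zero) (succ zero)) zero (refl Nat (succ zero)) (vnil (Eq Nat (succ zero) (succ zero)))))
the term's type:
  Eq (Vec (Eq Nat (succ zero) (succ zero)) (succ (succ zero))) (vcons (Eq Nat (succ zero) (succ zero)) (succ zero) (refl Nat (succ zero)) (vcons (Eq Nat (succ zero) (succ zero)) zero (refl Nat (succ zero)) (vnil (Eq Nat (succ zero) (succ zero))))) (vcons (Eq Nat (succ zero) (succ zero)) (succ zero) (refl Nat (succ zero)) (vcons (Eq Nat (succ zero) (succ zero)) zero (refl Nat (succ zero)) (vnil (Eq Nat (succ zero) (succ zero)))))
steps to reach normal form (normal order): 22
term was already normal: no
first contracted redex: an elimNat iota-redex


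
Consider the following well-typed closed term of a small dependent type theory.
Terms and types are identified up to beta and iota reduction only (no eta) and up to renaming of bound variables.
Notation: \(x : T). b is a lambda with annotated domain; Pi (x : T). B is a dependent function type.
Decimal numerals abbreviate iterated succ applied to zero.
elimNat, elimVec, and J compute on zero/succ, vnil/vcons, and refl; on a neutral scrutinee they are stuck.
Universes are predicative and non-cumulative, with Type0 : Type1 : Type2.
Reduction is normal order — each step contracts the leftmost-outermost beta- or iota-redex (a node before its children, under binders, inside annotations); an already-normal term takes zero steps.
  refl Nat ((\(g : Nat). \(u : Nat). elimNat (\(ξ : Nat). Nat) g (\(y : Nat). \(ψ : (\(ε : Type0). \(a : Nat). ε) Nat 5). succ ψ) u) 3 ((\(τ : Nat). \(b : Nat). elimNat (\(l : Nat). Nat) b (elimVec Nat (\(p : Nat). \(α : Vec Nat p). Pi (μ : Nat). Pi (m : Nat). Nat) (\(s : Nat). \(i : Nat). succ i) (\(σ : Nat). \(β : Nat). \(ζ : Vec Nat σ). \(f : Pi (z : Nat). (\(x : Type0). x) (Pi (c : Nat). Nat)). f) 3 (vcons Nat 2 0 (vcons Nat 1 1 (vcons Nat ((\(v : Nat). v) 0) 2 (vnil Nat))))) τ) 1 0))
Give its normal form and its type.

resulting normal form:
  refl Nat 4
inferred type:
  Eq Nat 4 4
observation: the first redex contracted is a beta-redex; the normal form is reached in 30 normal-order steps.


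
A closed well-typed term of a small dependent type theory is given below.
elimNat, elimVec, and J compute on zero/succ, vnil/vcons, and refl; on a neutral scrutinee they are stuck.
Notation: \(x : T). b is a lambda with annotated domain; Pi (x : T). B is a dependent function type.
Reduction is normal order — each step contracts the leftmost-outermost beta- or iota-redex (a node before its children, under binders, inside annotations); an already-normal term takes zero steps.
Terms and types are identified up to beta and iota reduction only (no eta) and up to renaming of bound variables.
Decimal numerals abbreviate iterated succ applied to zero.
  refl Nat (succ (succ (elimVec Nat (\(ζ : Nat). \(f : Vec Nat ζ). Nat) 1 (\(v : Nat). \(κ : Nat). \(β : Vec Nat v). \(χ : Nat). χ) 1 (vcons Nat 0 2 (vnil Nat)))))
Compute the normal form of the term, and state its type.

resulting normal form:
  refl Nat 3
inferred type:
  Eq Nat 3 3
observation: the first redex contracted is an elimVec iota-redex; the normal form is reached in 6 normal-order steps.


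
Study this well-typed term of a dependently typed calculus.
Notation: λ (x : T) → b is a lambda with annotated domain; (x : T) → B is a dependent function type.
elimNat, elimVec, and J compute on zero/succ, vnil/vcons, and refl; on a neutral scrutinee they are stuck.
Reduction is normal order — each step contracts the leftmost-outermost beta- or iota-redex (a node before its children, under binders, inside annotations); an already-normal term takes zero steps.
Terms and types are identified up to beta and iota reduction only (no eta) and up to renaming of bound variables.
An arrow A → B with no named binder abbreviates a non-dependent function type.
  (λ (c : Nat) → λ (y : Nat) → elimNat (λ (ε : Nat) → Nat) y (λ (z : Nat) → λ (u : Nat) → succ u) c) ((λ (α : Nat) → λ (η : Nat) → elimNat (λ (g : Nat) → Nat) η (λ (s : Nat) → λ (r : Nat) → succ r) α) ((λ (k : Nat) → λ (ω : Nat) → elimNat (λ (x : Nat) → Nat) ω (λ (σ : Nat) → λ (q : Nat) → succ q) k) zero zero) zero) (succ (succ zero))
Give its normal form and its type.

normal form:
  succ (succ zero)
type:
  Nat
observation: reduction starts at a beta-redex, and 9 normal-order steps reach the normal form.


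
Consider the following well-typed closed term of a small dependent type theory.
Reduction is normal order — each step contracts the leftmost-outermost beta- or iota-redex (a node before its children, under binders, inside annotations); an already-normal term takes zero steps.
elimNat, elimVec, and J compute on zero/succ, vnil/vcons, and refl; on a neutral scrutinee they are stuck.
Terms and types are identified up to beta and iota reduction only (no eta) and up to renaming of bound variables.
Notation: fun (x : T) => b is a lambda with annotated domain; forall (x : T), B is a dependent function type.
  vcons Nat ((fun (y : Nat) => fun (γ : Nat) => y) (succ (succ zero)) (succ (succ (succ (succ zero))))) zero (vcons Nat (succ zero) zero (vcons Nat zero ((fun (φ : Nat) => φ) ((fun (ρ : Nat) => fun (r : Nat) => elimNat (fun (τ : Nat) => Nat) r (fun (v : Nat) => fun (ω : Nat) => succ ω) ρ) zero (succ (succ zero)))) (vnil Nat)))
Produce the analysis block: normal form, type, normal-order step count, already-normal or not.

normal form:
  vcons Nat (succ (succ zero)) zero (vcons Nat (succ zero) zero (vcons Nat zero (succ (succ zero)) (vnil Nat)))
type:
  Vec Nat (succ (succ (succ zero)))
steps to reach normal form (normal order): 6
term was already normal: no
first contracted redex: a beta-redex


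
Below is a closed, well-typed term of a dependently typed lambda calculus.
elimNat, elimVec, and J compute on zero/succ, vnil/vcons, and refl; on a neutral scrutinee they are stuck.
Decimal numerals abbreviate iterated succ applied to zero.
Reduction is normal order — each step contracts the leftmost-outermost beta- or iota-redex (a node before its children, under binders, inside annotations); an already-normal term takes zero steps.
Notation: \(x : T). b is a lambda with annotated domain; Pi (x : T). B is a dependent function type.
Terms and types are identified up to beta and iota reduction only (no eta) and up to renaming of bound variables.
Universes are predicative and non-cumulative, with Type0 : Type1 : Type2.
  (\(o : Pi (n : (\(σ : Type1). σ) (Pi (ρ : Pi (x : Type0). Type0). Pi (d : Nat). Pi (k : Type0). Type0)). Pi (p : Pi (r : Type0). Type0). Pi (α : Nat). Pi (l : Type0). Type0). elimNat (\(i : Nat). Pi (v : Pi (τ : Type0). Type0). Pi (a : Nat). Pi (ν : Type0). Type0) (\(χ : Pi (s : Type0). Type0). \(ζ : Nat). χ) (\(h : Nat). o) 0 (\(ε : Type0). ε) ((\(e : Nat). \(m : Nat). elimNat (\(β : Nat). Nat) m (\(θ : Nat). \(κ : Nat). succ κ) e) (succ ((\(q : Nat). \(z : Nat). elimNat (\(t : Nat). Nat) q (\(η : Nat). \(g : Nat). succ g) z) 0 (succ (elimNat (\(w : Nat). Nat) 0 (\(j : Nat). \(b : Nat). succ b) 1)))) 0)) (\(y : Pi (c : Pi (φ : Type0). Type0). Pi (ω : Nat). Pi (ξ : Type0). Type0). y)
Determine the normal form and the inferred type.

resulting normal form:
  \(o : Type0). o
inferred type:
  Pi (o : Type0). Type0


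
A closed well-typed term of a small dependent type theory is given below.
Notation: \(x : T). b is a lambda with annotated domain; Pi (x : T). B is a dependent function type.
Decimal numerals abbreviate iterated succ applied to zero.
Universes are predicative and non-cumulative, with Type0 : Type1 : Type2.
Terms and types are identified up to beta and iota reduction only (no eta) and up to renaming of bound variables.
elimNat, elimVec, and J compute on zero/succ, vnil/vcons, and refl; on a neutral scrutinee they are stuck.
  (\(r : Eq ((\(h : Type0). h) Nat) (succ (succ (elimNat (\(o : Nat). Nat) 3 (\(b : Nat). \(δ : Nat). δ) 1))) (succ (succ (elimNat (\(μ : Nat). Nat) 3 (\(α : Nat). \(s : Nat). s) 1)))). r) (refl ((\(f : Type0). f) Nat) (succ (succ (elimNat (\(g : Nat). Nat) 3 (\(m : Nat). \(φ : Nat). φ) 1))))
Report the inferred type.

the term's type:
  Eq Nat 5 5


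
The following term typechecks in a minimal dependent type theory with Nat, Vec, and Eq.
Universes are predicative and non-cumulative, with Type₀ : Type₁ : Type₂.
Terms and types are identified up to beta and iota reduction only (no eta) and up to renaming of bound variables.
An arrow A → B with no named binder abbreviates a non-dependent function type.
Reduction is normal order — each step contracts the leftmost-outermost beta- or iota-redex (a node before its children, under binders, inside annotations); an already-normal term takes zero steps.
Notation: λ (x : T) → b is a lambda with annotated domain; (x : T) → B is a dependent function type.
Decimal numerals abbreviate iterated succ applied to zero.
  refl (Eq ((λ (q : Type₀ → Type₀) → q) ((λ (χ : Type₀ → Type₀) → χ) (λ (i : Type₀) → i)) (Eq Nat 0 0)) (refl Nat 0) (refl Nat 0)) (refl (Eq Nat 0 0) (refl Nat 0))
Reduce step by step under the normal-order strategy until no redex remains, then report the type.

normal-order reduction sequence:
  refl (Eq ((λ (q : Type₀ → Type₀) → q) ((λ (χ : Type₀ → Type₀) → χ) (λ (i : Type₀) → i)) (Eq Nat 0 0)) (refl Nat 0) (refl Nat 0)) (refl (Eq Nat 0 0) (refl Nat 0))
  ~> refl (Eq ((λ (q : Type₀ → Type₀) → q) (λ (χ : Type₀) → χ) (Eq Nat 0 0)) (refl Nat 0) (refl Nat 0)) (refl (Eq Nat 0 0) (refl Nat 0))
  ~> refl (Eq ((λ (q : Type₀) → q) (Eq Nat 0 0)) (refl Nat 0) (refl Nat 0)) (refl (Eq Nat 0 0) (refl Nat 0))
  ~> refl (Eq (Eq Nat 0 0) (refl Nat 0) (refl Nat 0)) (refl (Eq Nat 0 0) (refl Nat 0))
the term's type:
  Eq (Eq (Eq Nat 0 0) (refl Nat 0) (refl Nat 0)) (refl (Eq Nat 0 0) (refl Nat 0)) (refl (Eq Nat 0 0) (refl Nat 0))


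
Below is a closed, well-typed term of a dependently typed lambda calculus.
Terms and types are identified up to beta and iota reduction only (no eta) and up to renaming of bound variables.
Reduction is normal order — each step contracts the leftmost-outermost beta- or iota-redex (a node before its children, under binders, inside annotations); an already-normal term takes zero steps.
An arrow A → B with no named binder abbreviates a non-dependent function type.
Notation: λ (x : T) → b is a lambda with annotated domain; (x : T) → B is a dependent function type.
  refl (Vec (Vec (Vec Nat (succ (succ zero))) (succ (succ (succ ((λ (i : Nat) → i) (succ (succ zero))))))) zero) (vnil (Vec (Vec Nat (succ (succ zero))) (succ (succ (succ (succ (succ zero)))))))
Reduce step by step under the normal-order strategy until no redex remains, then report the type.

reduction (normal order):
  refl (Vec (Vec (Vec Nat (succ (succ zero))) (succ (succ (succ ((λ (i : Nat) → i) (succ (succ zero))))))) zero) (vnil (Vec (Vec Nat (succ (succ zero))) (succ (succ (succ (succ (succ zero)))))))
  ~> refl (Vec (Vec (Vec Nat (succ (succ zero))) (succ (succ (succ (succ (succ zero)))))) zero) (vnil (Vec (Vec Nat (succ (succ zero))) (succ (succ (succ (succ (succ zero)))))))
inferred type:
  Eq (Vec (Vec (Vec Nat (succ (succ zero))) (succ (succ (succ (succ (succ zero)))))) zero) (vnil (Vec (Vec Nat (succ (succ zero))) (succ (succ (succ (succ (succ zero))))))) (vnil (Vec (Vec Nat (succ (succ zero))) (succ (succ (succ (succ (succ zero)))))))


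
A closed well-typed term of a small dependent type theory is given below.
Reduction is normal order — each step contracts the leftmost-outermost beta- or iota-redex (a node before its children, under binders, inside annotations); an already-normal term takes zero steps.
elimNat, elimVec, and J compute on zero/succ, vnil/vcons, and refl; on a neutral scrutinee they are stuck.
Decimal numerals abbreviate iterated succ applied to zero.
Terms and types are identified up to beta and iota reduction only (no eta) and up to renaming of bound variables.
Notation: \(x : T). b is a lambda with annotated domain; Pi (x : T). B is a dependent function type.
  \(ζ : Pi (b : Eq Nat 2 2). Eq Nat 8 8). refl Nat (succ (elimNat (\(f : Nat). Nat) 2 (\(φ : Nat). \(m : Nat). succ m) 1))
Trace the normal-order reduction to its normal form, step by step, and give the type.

normal-order reduction sequence:
  \(ζ : Pi (b : Eq Nat 2 2). Eq Nat 8 8). refl Nat (succ (elimNat (\(f : Nat). Nat) 2 (\(φ : Nat). \(m : Nat). succ m) 1))
  ~> \(ζ : Pi (b : Eq Nat 2 2). Eq Nat 8 8). refl Nat (succ ((\(f : Nat). \(φ : Nat). succ φ) 0 (elimNat (\(m : Nat). Nat) 2 (\(z : Nat). \(ψ : Nat). succ ψ) 0)))
  ~> \(ζ : Pi (b : Eq Nat 2 2). Eq Nat 8 8). refl Nat (succ ((\(f : Nat). succ f) (elimNat (\(φ : Nat). Nat) 2 (\(m : Nat). \(z : Nat). succ z) 0)))
  ~> \(ζ : Pi (b : Eq Nat 2 2). Eq Nat 8 8). refl Nat (succ (succ (elimNat (\(f : Nat). Nat) 2 (\(φ : Nat). \(m : Nat). succ m) 0)))
  ~> \(ζ : Pi (b : Eq Nat 2 2). Eq Nat 8 8). refl Nat 4
the term's type:
  Pi (ζ : Pi (b : Eq Nat 2 2). Eq Nat 8 8). Eq Nat 4 4


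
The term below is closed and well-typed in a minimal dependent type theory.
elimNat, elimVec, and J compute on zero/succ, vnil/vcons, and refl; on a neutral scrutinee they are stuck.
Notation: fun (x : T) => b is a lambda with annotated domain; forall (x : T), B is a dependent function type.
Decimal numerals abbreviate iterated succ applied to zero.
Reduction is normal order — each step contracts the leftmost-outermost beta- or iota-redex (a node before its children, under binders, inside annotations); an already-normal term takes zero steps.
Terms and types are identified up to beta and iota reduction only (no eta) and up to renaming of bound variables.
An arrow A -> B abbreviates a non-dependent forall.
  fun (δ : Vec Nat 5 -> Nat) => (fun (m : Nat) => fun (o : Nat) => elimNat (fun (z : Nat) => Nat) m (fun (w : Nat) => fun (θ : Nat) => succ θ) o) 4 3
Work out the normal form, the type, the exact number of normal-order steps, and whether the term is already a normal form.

reduced normal form:
  fun (δ : Vec Nat 5 -> Nat) => 7
type:
  (Vec Nat 5 -> Nat) -> Nat
normal-order step count: 12
term was already normal: no
first redex: a beta-redex


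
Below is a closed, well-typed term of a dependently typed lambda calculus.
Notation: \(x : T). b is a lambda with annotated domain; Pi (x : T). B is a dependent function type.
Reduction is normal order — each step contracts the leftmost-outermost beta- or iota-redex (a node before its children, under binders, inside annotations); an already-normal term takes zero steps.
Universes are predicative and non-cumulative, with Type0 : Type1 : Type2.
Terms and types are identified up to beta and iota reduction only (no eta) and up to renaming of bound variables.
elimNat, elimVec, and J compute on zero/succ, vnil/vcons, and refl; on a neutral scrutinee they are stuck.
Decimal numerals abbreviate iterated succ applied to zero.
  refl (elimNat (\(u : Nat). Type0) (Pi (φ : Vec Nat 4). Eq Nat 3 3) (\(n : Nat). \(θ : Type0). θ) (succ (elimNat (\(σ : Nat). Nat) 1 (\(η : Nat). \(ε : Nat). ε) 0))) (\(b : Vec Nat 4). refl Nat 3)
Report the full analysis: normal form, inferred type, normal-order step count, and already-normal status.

resulting normal form:
  refl (Pi (u : Vec Nat 4). Eq Nat 3 3) (\(φ : Vec Nat 4). refl Nat 3)
type:
  Eq (Pi (u : Vec Nat 4). Eq Nat 3 3) (\(φ : Vec Nat 4). refl Nat 3) (\(n : Vec Nat 4). refl Nat 3)
normal-order step count: 8
already normal: no
first contracted redex: an elimNat iota-redex


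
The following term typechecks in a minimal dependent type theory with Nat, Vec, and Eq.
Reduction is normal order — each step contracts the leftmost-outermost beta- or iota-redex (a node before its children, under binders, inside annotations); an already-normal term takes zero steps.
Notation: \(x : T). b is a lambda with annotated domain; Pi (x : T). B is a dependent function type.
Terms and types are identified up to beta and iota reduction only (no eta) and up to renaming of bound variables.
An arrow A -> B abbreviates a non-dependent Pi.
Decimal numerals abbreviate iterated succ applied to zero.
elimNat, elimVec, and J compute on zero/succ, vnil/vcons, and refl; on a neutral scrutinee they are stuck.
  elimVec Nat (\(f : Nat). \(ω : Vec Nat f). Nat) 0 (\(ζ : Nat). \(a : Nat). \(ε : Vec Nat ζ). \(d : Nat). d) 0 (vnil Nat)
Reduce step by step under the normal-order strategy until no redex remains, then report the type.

reduction (normal order):
  elimVec Nat (\(f : Nat). \(ω : Vec Nat f). Nat) 0 (\(ζ : Nat). \(a : Nat). \(ε : Vec Nat ζ). \(d : Nat). d) 0 (vnil Nat)
  ~> 0
type:
  Nat


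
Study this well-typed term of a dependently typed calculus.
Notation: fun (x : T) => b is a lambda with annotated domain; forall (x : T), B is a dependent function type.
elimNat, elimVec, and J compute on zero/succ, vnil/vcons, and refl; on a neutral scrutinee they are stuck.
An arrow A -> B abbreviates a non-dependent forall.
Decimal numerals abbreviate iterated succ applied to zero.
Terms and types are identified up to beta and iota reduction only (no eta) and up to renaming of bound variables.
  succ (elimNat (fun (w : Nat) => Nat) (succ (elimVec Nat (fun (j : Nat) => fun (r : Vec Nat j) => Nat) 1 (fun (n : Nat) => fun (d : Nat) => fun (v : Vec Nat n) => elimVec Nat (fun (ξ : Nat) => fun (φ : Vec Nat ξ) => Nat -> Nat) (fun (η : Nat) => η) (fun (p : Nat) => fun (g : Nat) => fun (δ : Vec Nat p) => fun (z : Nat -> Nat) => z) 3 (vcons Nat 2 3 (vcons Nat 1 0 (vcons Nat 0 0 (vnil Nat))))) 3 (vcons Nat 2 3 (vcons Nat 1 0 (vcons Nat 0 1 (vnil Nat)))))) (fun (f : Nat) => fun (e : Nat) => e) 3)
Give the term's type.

type:
  Nat


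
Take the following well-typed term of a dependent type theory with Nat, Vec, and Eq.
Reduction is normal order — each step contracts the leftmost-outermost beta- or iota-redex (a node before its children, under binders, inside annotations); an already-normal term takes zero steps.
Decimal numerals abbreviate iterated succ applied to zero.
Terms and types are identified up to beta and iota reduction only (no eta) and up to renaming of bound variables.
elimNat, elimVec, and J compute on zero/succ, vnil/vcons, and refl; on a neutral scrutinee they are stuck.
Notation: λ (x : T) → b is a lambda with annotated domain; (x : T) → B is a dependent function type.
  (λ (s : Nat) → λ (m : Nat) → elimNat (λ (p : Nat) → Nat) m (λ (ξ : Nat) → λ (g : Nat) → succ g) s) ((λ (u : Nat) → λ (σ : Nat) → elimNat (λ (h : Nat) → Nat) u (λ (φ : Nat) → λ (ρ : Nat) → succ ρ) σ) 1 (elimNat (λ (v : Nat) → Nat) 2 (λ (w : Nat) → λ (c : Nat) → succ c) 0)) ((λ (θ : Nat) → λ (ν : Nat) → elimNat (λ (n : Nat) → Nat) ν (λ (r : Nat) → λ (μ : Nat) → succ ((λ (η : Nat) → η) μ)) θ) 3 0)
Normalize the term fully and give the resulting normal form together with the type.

normal form:
  6
inferred type:
  Nat
observation: the first redex contracted is a beta-redex; the normal form is reached in 37 normal-order steps.
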